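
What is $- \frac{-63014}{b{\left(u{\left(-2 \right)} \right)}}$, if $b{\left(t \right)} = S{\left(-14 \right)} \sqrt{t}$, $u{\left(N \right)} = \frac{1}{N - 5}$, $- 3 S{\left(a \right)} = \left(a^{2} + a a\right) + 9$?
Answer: $\frac{189042 i \sqrt{7}}{401} \approx 1247.3 i$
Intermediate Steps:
$S{\left(a \right)} = -3 - \frac{2 a^{2}}{3}$ ($S{\left(a \right)} = - \frac{\left(a^{2} + a a\right) + 9}{3} = - \frac{\left(a^{2} + a^{2}\right) + 9}{3} = - \frac{2 a^{2} + 9}{3} = - \frac{9 + 2 a^{2}}{3} = -3 - \frac{2 a^{2}}{3}$)
$u{\left(N \right)} = \frac{1}{-5 + N}$
$b{\left(t \right)} = - \frac{401 \sqrt{t}}{3}$ ($b{\left(t \right)} = \left(-3 - \frac{2 \left(-14\right)^{2}}{3}\right) \sqrt{t} = \left(-3 - \frac{392}{3}\right) \sqrt{t} = - \frac{401 \sqrt{t}}{3}$)
$- \frac{-63014}{b{\left(u{\left(-2 \right)} \right)}} = - \frac{-63014}{\left(- \frac{401}{3}\right) \sqrt{\frac{1}{-5 - 2}}} = - \frac{-63014}{\left(- \frac{401}{3}\right) \sqrt{\frac{1}{-7}}} = - \frac{-63014}{\left(- \frac{401}{3}\right) \sqrt{- \frac{1}{7}}} = - \frac{-63014}{\left(- \frac{401}{3}\right) \frac{i \sqrt{7}}{7}} = - \frac{-63014}{\left(- \frac{401}{21}\right) i \sqrt{7}} = - \left(-63014\right) \frac{3 i \sqrt{7}}{401} = - \frac{\left(-189042\right) i \sqrt{7}}{401} = \frac{189042 i \sqrt{7}}{401}$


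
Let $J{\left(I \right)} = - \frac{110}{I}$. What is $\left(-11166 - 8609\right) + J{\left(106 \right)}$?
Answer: $- \frac{1048130}{53} \approx -19776.0$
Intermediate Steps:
$\left(-11166 - 8609\right) + J{\left(106 \right)} = \left(-11166 - 8609\right) - \frac{110}{106} = -19775 - \frac{55}{53} = - \frac{1048130}{53}$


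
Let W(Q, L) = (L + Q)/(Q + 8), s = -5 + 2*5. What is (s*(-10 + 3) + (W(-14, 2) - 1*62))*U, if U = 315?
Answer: -29925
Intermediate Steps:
s = 5 (s = -5 + 10 = 5)
W(Q, L) = (L + Q)/(8 + Q)
(s*(-10 + 3) + (W(-14, 2) - 1*62))*U = (5*(-10 + 3) + ((2 - 14)/(8 - 14) - 1*62))*315 = (5*(-7) + (-12/(-6) - 62))*315 = (-35 + (-⅙*(-12) - 62))*315 = (-35 + (2 - 62))*315 = (-35 - 60)*315 = -95*315 = -29925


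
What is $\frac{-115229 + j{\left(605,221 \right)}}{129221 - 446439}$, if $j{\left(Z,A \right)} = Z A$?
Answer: $- \frac{9238}{158609} \approx -0.058244$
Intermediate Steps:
$j{\left(Z,A \right)} = A Z$
$\frac{-115229 + j{\left(605,221 \right)}}{129221 - 446439} = \frac{-115229 + 221 \cdot 605}{129221 - 446439} = \frac{-115229 + 133705}{-317218} = 18476 \left(- \frac{1}{317218}\right) = - \frac{9238}{158609}$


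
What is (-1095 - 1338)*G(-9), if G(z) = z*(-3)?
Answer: -65691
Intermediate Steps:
G(z) = -3*z
(-1095 - 1338)*G(-9) = (-1095 - 1338)*(-3*(-9)) = -2433*27 = -65691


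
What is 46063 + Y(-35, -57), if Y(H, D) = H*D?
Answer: 48058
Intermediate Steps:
Y(H, D) = D*H
46063 + Y(-35, -57) = 46063 - 57*(-35) = 46063 + 1995 = 48058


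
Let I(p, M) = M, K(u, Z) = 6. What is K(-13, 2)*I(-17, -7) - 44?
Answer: -86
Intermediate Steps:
K(-13, 2)*I(-17, -7) - 44 = 6*(-7) - 44 = -42 - 44 = -86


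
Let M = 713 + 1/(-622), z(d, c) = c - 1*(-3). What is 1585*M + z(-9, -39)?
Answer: 702901333/622 ≈ 1.1301e+6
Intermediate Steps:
z(d, c) = 3 + c (z(d, c) = c + 3 = 3 + c)
M = 443485/622 (M = 713 - 1/622 = 443485/622 ≈ 713.00)
1585*M + z(-9, -39) = 1585*(443485/622) + (3 - 39) = 702923725/622 - 36 = 702901333/622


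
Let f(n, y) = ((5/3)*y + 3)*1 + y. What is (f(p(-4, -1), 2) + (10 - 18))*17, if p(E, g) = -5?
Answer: 17/3 ≈ 5.6667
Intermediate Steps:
f(n, y) = 3 + 8*y/3 (f(n, y) = ((5*(⅓))*y + 3)*1 + y = (5*y/3 + 3)*1 + y = (3 + 5*y/3)*1 + y = (3 + 5*y/3) + y = 3 + 8*y/3)
(f(p(-4, -1), 2) + (10 - 18))*17 = ((3 + (8/3)*2) + (10 - 18))*17 = ((3 + 16/3) - 8)*17 = (25/3 - 8)*17 = (⅓)*17 = 17/3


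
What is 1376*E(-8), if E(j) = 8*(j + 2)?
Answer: -66048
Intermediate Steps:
E(j) = 16 + 8*j (E(j) = 8*(2 + j) = 16 + 8*j)
1376*E(-8) = 1376*(16 + 8*(-8)) = 1376*(16 - 64) = 1376*(-48) = -66048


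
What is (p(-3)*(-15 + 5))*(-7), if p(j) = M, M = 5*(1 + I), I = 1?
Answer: 700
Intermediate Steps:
M = 10 (M = 5*(1 + 1) = 5*2 = 10)
p(j) = 10
(p(-3)*(-15 + 5))*(-7) = (10*(-15 + 5))*(-7) = (10*(-10))*(-7) = -100*(-7) = 700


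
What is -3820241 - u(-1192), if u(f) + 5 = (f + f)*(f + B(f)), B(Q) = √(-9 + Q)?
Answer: -6661964 + 2384*I*√1201 ≈ -6.662e+6 + 82619.0*I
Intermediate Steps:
u(f) = -5 + 2*f*(f + √(-9 + f)) (u(f) = -5 + (f + f)*(f + √(-9 + f)) = -5 + (2*f)*(f + √(-9 + f)) = -5 + 2*f*(f + √(-9 + f)))
-3820241 - u(-1192) = -3820241 - (-5 + 2*(-1192)² + 2*(-1192)*√(-9 - 1192)) = -3820241 - (-5 + 2*1420864 + 2*(-1192)*√(-1201)) = -3820241 - (-5 + 2841728 + 2*(-1192)*(I*√1201)) = -3820241 - (-5 + 2841728 - 2384*I*√1201) = -3820241 - (2841723 - 2384*I*√1201) = -3820241 + (-2841723 + 2384*I*√1201) = -6661964 + 2384*I*√1201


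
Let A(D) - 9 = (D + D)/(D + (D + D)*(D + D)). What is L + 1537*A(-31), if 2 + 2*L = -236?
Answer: 1683748/123 ≈ 13689.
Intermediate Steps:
L = -119 (L = -1 + (½)*(-236) = -1 - 118 = -119)
A(D) = 9 + 2*D/(D + 4*D²) (A(D) = 9 + (D + D)/(D + (D + D)*(D + D)) = 9 + (2*D)/(D + (2*D)*(2*D)) = 9 + (2*D)/(D + 4*D²) = 9 + 2*D/(D + 4*D²))
L + 1537*A(-31) = -119 + 1537*((11 + 36*(-31))/(1 + 4*(-31))) = -119 + 1537*((11 - 1116)/(1 - 124)) = -119 + 1537*(-1105/(-123)) = -119 + 1537*(-1/123*(-1105)) = -119 + 1537*(1105/123) = -119 + 1698385/123 = 1683748/123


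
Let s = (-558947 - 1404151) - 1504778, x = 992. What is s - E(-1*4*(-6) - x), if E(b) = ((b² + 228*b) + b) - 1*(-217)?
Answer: -4183445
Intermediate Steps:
s = -3467876 (s = -1963098 - 1504778 = -3467876)
E(b) = 217 + b² + 229*b (E(b) = (b² + 229*b) + 217 = 217 + b² + 229*b)
s - E(-1*4*(-6) - x) = -3467876 - (217 + (-1*4*(-6) - 1*992)² + 229*(-1*4*(-6) - 1*992)) = -3467876 - (217 + (-4*(-6) - 992)² + 229*(-4*(-6) - 992)) = -3467876 - (217 + (24 - 992)² + 229*(24 - 992)) = -3467876 - (217 + (-968)² + 229*(-968)) = -3467876 - (217 + 937024 - 221672) = -3467876 - 1*715569 = -3467876 - 715569 = -4183445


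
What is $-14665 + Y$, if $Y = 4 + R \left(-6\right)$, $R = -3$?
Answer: $-14643$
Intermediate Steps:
$Y = 22$ ($Y = 4 - -18 = 4 + 18 = 22$)
$-14665 + Y = -14665 + 22 = -14643$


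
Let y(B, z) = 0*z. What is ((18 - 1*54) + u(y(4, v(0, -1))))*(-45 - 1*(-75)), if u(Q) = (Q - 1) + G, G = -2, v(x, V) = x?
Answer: -1170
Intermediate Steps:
y(B, z) = 0
u(Q) = -3 + Q (u(Q) = (Q - 1) - 2 = (-1 + Q) - 2 = -3 + Q)
((18 - 1*54) + u(y(4, v(0, -1))))*(-45 - 1*(-75)) = ((18 - 1*54) + (-3 + 0))*(-45 - 1*(-75)) = ((18 - 54) - 3)*(-45 + 75) = (-36 - 3)*30 = -39*30 = -1170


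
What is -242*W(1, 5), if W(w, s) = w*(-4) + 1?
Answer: 726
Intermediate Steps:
W(w, s) = 1 - 4*w (W(w, s) = -4*w + 1 = 1 - 4*w)
-242*W(1, 5) = -242*(1 - 4*1) = -242*(1 - 4) = -242*(-3) = 726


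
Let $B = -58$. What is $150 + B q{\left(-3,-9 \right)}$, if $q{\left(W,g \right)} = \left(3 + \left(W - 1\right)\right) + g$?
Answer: $730$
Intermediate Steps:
$q{\left(W,g \right)} = 2 + W + g$ ($q{\left(W,g \right)} = \left(3 + \left(-1 + W\right)\right) + g = \left(2 + W\right) + g = 2 + W + g$)
$150 + B q{\left(-3,-9 \right)} = 150 - 58 \left(2 - 3 - 9\right) = 150 - -580 = 150 + 580 = 730$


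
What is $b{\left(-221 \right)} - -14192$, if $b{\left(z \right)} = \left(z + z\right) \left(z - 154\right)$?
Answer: $179942$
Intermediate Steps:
$b{\left(z \right)} = 2 z \left(-154 + z\right)$
$b{\left(-221 \right)} - -14192 = 2 \left(-221\right) \left(-154 - 221\right) - -14192 = 2 \left(-221\right) \left(-375\right) + 14192 = 165750 + 14192 = 179942$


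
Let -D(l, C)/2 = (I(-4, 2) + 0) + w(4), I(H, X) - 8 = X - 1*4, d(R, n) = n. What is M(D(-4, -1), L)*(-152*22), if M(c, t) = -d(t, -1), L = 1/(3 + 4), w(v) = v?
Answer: -3344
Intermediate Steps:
I(H, X) = 4 + X (I(H, X) = 8 + (X - 1*4) = 8 + (X - 4) = 8 + (-4 + X) = 4 + X)
D(l, C) = -20 (D(l, C) = -2*(((4 + 2) + 0) + 4) = -2*((6 + 0) + 4) = -2*(6 + 4) = -2*10 = -20)
L = ⅐ (L = 1/7 = ⅐ ≈ 0.14286)
M(c, t) = 1 (M(c, t) = -1*(-1) = 1)
M(D(-4, -1), L)*(-152*22) = 1*(-152*22) = 1*(-3344) = -3344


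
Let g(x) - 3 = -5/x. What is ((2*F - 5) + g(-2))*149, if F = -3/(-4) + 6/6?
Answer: 596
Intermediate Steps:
F = 7/4 (F = -3*(-1/4) + 6*(1/6) = 3/4 + 1 = 7/4 ≈ 1.7500)
g(x) = 3 - 5/x
((2*F - 5) + g(-2))*149 = ((2*(7/4) - 5) + (3 - 5/(-2)))*149 = ((7/2 - 5) + (3 - 5*(-1/2)))*149 = (-3/2 + (3 + 5/2))*149 = (-3/2 + 11/2)*149 = 4*149 = 596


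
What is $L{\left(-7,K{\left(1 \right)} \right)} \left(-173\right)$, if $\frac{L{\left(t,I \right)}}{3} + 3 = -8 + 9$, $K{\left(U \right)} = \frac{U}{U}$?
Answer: $1038$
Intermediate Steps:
$K{\left(U \right)} = 1$
$L{\left(t,I \right)} = -6$ ($L{\left(t,I \right)} = -9 + 3 \left(-8 + 9\right) = -9 + 3 \cdot 1 = -9 + 3 = -6$)
$L{\left(-7,K{\left(1 \right)} \right)} \left(-173\right) = \left(-6\right) \left(-173\right) = 1038$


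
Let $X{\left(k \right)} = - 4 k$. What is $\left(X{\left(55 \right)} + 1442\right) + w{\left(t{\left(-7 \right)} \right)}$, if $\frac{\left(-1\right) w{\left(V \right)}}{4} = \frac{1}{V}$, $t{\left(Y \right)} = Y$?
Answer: $\frac{8558}{7} \approx 1222.6$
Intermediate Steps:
$w{\left(V \right)} = - \frac{4}{V}$
$\left(X{\left(55 \right)} + 1442\right) + w{\left(t{\left(-7 \right)} \right)} = \left(\left(-4\right) 55 + 1442\right) - \frac{4}{-7} = \left(-220 + 1442\right) - - \frac{4}{7} = 1222 + \frac{4}{7} = \frac{8558}{7}$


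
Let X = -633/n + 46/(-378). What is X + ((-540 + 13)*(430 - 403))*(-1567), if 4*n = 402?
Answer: 282344841610/12663 ≈ 2.2297e+7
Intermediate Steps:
n = 201/2 (n = (1/4)*402 = 201/2 ≈ 100.50)
X = -81299/12663 (X = -633/201/2 + 46/(-378) = -633*2/201 + 46*(-1/378) = -422/67 - 23/189 = -81299/12663 ≈ -6.4202)
X + ((-540 + 13)*(430 - 403))*(-1567) = -81299/12663 + ((-540 + 13)*(430 - 403))*(-1567) = -81299/12663 - 527*27*(-1567) = -81299/12663 - 14229*(-1567) = -81299/12663 + 22296843 = 282344841610/12663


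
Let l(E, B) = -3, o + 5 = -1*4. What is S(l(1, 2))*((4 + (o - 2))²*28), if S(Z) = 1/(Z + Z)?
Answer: -686/3 ≈ -228.67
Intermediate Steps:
o = -9 (o = -5 - 1*4 = -5 - 4 = -9)
S(Z) = 1/(2*Z)
S(l(1, 2))*((4 + (o - 2))²*28) = ((½)/(-3))*((4 + (-9 - 2))²*28) = ((½)*(-⅓))*((4 - 11)²*28) = -(-7)²*28/6 = -49*28/6 = -⅙*1372 = -686/3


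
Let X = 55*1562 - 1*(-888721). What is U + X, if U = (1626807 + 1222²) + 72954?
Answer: 4167676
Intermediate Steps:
U = 3193045 (U = (1626807 + 1493284) + 72954 = 3120091 + 72954 = 3193045)
X = 974631 (X = 85910 + 888721 = 974631)
U + X = 3193045 + 974631 = 4167676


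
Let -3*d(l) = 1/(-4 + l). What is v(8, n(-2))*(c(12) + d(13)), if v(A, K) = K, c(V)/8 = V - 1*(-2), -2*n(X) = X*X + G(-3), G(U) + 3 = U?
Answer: 3023/27 ≈ 111.96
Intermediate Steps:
G(U) = -3 + U
n(X) = 3 - X²/2 (n(X) = -(X*X + (-3 - 3))/2 = -(X² - 6)/2 = -(-6 + X²)/2 = 3 - X²/2)
c(V) = 16 + 8*V (c(V) = 8*(V - 1*(-2)) = 8*(V + 2) = 8*(2 + V) = 16 + 8*V)
d(l) = -1/(3*(-4 + l))
v(8, n(-2))*(c(12) + d(13)) = (3 - ½*(-2)²)*((16 + 8*12) - 1/(-12 + 3*13)) = (3 - ½*4)*((16 + 96) - 1/(-12 + 39)) = (3 - 2)*(112 - 1/27) = 1*(112 - 1*1/27) = 1*(112 - 1/27) = 1*(3023/27) = 3023/27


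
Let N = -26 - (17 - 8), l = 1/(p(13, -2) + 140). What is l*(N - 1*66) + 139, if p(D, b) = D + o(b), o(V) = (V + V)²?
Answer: 23390/169 ≈ 138.40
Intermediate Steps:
o(V) = 4*V² (o(V) = (2*V)² = 4*V²)
p(D, b) = D + 4*b²
l = 1/169 (l = 1/((13 + 4*(-2)²) + 140) = 1/((13 + 4*4) + 140) = 1/((13 + 16) + 140) = 1/(29 + 140) = 1/169 ≈ 0.0059172)
N = -35 (N = -26 - 1*9 = -26 - 9 = -35)
l*(N - 1*66) + 139 = (-35 - 1*66)/169 + 139 = (-35 - 66)/169 + 139 = (1/169)*(-101) + 139 = -101/169 + 139 = 23390/169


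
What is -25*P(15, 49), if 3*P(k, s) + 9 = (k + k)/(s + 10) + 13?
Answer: -6650/177 ≈ -37.571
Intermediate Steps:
P(k, s) = 4/3 + 2*k/(3*(10 + s)) (P(k, s) = -3 + ((k + k)/(s + 10) + 13)/3 = -3 + ((2*k)/(10 + s) + 13)/3 = -3 + (2*k/(10 + s) + 13)/3 = -3 + (13 + 2*k/(10 + s))/3 = -3 + (13/3 + 2*k/(3*(10 + s))) = 4/3 + 2*k/(3*(10 + s)))
-25*P(15, 49) = -50*(20 + 15 + 2*49)/(3*(10 + 49)) = -50*(20 + 15 + 98)/(3*59) = -50*133/(3*59) = -25*266/177 = -6650/177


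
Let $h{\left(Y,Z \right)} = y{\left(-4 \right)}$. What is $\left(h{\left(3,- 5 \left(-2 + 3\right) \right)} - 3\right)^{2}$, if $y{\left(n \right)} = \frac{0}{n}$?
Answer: $9$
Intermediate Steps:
$y{\left(n \right)} = 0$
$h{\left(Y,Z \right)} = 0$
$\left(h{\left(3,- 5 \left(-2 + 3\right) \right)} - 3\right)^{2} = \left(0 - 3\right)^{2} = \left(-3\right)^{2} = 9$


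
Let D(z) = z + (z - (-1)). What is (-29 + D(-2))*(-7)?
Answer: 224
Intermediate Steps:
D(z) = 1 + 2*z (D(z) = z + (z - 1*(-1)) = z + (z + 1) = z + (1 + z) = 1 + 2*z)
(-29 + D(-2))*(-7) = (-29 + (1 + 2*(-2)))*(-7) = (-29 + (1 - 4))*(-7) = (-29 - 3)*(-7) = -32*(-7) = 224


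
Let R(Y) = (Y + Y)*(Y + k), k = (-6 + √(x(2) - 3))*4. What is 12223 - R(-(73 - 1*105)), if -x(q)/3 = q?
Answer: 11711 - 768*I ≈ 11711.0 - 768.0*I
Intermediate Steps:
x(q) = -3*q
k = -24 + 12*I (k = (-6 + √(-3*2 - 3))*4 = (-6 + √(-6 - 3))*4 = (-6 + √(-9))*4 = (-6 + 3*I)*4 = -24 + 12*I ≈ -24.0 + 12.0*I)
R(Y) = 2*Y*(-24 + Y + 12*I) (R(Y) = (Y + Y)*(Y + (-24 + 12*I)) = (2*Y)*(-24 + Y + 12*I) = 2*Y*(-24 + Y + 12*I))
12223 - R(-(73 - 1*105)) = 12223 - 2*(-(73 - 1*105))*(-24 - (73 - 1*105) + 12*I) = 12223 - 2*(-(73 - 105))*(-24 - (73 - 105) + 12*I) = 12223 - 2*(-1*(-32))*(-24 - 1*(-32) + 12*I) = 12223 - 2*32*(-24 + 32 + 12*I) = 12223 - 2*32*(8 + 12*I) = 12223 - (512 + 768*I) = 12223 + (-512 - 768*I) = 11711 - 768*I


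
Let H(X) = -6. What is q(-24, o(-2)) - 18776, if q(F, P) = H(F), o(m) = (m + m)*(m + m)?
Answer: -18782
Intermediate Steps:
o(m) = 4*m**2 (o(m) = (2*m)*(2*m) = 4*m**2)
q(F, P) = -6
q(-24, o(-2)) - 18776 = -6 - 18776 = -18782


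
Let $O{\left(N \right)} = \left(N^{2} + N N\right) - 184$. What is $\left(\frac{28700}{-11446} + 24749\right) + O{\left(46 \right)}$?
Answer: $\frac{164790881}{5723} \approx 28795.0$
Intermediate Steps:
$O{\left(N \right)} = -184 + 2 N^{2}$ ($O{\left(N \right)} = \left(N^{2} + N^{2}\right) - 184 = 2 N^{2} - 184 = -184 + 2 N^{2}$)
$\left(\frac{28700}{-11446} + 24749\right) + O{\left(46 \right)} = \left(\frac{28700}{-11446} + 24749\right) - \left(184 - 2 \cdot 46^{2}\right) = \left(28700 \left(- \frac{1}{11446}\right) + 24749\right) + \left(-184 + 2 \cdot 2116\right) = \left(- \frac{14350}{5723} + 24749\right) + \left(-184 + 4232\right) = \frac{141624177}{5723} + 4048 = \frac{164790881}{5723}$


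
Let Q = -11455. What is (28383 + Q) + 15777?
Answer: 32705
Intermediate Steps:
(28383 + Q) + 15777 = (28383 - 11455) + 15777 = 16928 + 15777 = 32705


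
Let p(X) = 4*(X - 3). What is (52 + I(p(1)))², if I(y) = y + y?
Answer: 1296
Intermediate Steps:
p(X) = -12 + 4*X (p(X) = 4*(-3 + X) = -12 + 4*X)
I(y) = 2*y
(52 + I(p(1)))² = (52 + 2*(-12 + 4*1))² = (52 + 2*(-12 + 4))² = (52 + 2*(-8))² = (52 - 16)² = 36² = 1296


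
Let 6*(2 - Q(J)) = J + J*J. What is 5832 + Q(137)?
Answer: 2683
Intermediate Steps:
Q(J) = 2 - J/6 - J²/6 (Q(J) = 2 - (J + J*J)/6 = 2 - (J + J²)/6 = 2 + (-J/6 - J²/6) = 2 - J/6 - J²/6)
5832 + Q(137) = 5832 + (2 - ⅙*137 - ⅙*137²) = 5832 + (2 - 137/6 - ⅙*18769) = 5832 + (2 - 137/6 - 18769/6) = 5832 - 3149 = 2683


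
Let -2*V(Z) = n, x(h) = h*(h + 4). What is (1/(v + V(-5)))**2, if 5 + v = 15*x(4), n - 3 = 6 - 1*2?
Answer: 4/889249 ≈ 4.4982e-6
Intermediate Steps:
x(h) = h*(4 + h)
n = 7 (n = 3 + (6 - 1*2) = 3 + (6 - 2) = 3 + 4 = 7)
V(Z) = -7/2 (V(Z) = -1/2*7 = -7/2)
v = 475 (v = -5 + 15*(4*(4 + 4)) = -5 + 15*(4*8) = -5 + 15*32 = -5 + 480 = 475)
(1/(v + V(-5)))**2 = (1/(475 - 7/2))**2 = (1/(943/2))**2 = (2/943)**2 = 4/889249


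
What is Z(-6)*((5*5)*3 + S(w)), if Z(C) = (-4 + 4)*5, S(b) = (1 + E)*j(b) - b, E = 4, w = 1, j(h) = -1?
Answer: 0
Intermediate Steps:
S(b) = -5 - b (S(b) = (1 + 4)*(-1) - b = 5*(-1) - b = -5 - b)
Z(C) = 0 (Z(C) = 0*5 = 0)
Z(-6)*((5*5)*3 + S(w)) = 0*((5*5)*3 + (-5 - 1*1)) = 0*(25*3 + (-5 - 1)) = 0*(75 - 6) = 0*69 = 0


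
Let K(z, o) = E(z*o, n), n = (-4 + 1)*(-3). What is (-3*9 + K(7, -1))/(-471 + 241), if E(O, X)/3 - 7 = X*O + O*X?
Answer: 192/115 ≈ 1.6696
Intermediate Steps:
n = 9 (n = -3*(-3) = 9)
E(O, X) = 21 + 6*O*X (E(O, X) = 21 + 3*(X*O + O*X) = 21 + 3*(O*X + O*X) = 21 + 3*(2*O*X) = 21 + 6*O*X)
K(z, o) = 21 + 54*o*z (K(z, o) = 21 + 6*(z*o)*9 = 21 + 6*(o*z)*9 = 21 + 54*o*z)
(-3*9 + K(7, -1))/(-471 + 241) = (-3*9 + (21 + 54*(-1)*7))/(-471 + 241) = (-27 + (21 - 378))/(-230) = (-27 - 357)*(-1/230) = -384*(-1/230) = 192/115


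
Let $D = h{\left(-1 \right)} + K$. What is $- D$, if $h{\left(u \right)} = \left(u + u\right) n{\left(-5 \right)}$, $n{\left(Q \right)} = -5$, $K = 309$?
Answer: $-319$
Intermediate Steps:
$h{\left(u \right)} = - 10 u$ ($h{\left(u \right)} = \left(u + u\right) \left(-5\right) = 2 u \left(-5\right) = - 10 u$)
$D = 319$ ($D = \left(-10\right) \left(-1\right) + 309 = 10 + 309 = 319$)
$- D = \left(-1\right) 319 = -319$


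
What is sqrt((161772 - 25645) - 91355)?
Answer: 2*sqrt(11193) ≈ 211.59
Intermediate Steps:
sqrt((161772 - 25645) - 91355) = sqrt(136127 - 91355) = sqrt(44772) = 2*sqrt(11193)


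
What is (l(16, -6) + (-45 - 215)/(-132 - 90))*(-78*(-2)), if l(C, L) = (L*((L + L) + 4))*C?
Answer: 4439656/37 ≈ 1.1999e+5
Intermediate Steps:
l(C, L) = C*L*(4 + 2*L) (l(C, L) = (L*(2*L + 4))*C = (L*(4 + 2*L))*C = C*L*(4 + 2*L))
(l(16, -6) + (-45 - 215)/(-132 - 90))*(-78*(-2)) = (2*16*(-6)*(2 - 6) + (-45 - 215)/(-132 - 90))*(-78*(-2)) = (2*16*(-6)*(-4) - 260/(-222))*156 = (768 - 260*(-1/222))*156 = (768 + 130/111)*156 = (85378/111)*156 = 4439656/37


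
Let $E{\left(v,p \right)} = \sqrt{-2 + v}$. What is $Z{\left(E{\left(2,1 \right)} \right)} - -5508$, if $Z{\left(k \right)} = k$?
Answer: $5508$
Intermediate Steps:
$Z{\left(E{\left(2,1 \right)} \right)} - -5508 = \sqrt{-2 + 2} - -5508 = \sqrt{0} + 5508 = 0 + 5508 = 5508$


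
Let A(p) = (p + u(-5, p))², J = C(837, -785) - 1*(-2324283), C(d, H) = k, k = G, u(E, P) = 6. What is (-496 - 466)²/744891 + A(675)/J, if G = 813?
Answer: 277466393075/192438120504 ≈ 1.4418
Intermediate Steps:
k = 813
C(d, H) = 813
J = 2325096 (J = 813 - 1*(-2324283) = 813 + 2324283 = 2325096)
A(p) = (6 + p)² (A(p) = (p + 6)² = (6 + p)²)
(-496 - 466)²/744891 + A(675)/J = (-496 - 466)²/744891 + (6 + 675)²/2325096 = (-962)²*(1/744891) + 681²*(1/2325096) = 925444*(1/744891) + 463761*(1/2325096) = 925444/744891 + 51529/258344 = 277466393075/192438120504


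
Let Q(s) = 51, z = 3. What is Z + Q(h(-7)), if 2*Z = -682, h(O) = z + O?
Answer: -290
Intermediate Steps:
h(O) = 3 + O
Z = -341 (Z = (1/2)*(-682) = -341)
Z + Q(h(-7)) = -341 + 51 = -290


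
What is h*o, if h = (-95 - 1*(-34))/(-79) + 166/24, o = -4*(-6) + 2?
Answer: 94757/474 ≈ 199.91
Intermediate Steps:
o = 26 (o = 24 + 2 = 26)
h = 7289/948 (h = (-95 + 34)*(-1/79) + 166*(1/24) = -61*(-1/79) + 83/12 = 61/79 + 83/12 = 7289/948 ≈ 7.6888)
h*o = (7289/948)*26 = 94757/474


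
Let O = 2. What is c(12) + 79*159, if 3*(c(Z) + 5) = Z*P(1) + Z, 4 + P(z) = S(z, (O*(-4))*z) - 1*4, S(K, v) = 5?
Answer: 12548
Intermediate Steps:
P(z) = -3 (P(z) = -4 + (5 - 1*4) = -4 + (5 - 4) = -4 + 1 = -3)
c(Z) = -5 - 2*Z/3 (c(Z) = -5 + (Z*(-3) + Z)/3 = -5 + (-3*Z + Z)/3 = -5 + (-2*Z)/3 = -5 - 2*Z/3)
c(12) + 79*159 = (-5 - ⅔*12) + 79*159 = (-5 - 8) + 12561 = -13 + 12561 = 12548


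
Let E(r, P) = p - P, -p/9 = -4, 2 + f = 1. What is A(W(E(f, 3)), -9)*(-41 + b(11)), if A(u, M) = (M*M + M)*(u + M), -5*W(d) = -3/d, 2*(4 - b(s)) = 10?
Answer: 1493856/55 ≈ 27161.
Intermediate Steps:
f = -1 (f = -2 + 1 = -1)
p = 36 (p = -9*(-4) = 36)
E(r, P) = 36 - P
b(s) = -1 (b(s) = 4 - 1/2*10 = 4 - 5 = -1)
W(d) = 3/(5*d) (W(d) = -(-3)/(5*d) = 3/(5*d))
A(u, M) = (M + u)*(M + M**2) (A(u, M) = (M**2 + M)*(M + u) = (M + M**2)*(M + u) = (M + u)*(M + M**2))
A(W(E(f, 3)), -9)*(-41 + b(11)) = (-9*(-9 + 3/(5*(36 - 1*3)) + (-9)**2 - 27/(5*(36 - 1*3))))*(-41 - 1) = -9*(-9 + 3/(5*(36 - 3)) + 81 - 27/(5*(36 - 3)))*(-42) = -9*(-9 + (3/5)/33 + 81 - 27/(5*33))*(-42) = -9*(-9 + (3/5)*(1/33) + 81 - 27/(5*33))*(-42) = -9*(-9 + 1/55 + 81 - 9*1/55)*(-42) = -9*(-9 + 1/55 + 81 - 9/55)*(-42) = -9*3952/55*(-42) = -35568/55*(-42) = 1493856/55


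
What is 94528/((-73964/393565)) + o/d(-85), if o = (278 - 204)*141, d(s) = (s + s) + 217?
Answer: -9296623078/18491 ≈ -5.0277e+5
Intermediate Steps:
d(s) = 217 + 2*s (d(s) = 2*s + 217 = 217 + 2*s)
o = 10434 (o = 74*141 = 10434)
94528/((-73964/393565)) + o/d(-85) = 94528/((-73964/393565)) + 10434/(217 + 2*(-85)) = 94528/((-73964*1/393565)) + 10434/(217 - 170) = 94528/(-73964/393565) + 10434/47 = 94528*(-393565/73964) + 10434*(1/47) = -9300728080/18491 + 222 = -9296623078/18491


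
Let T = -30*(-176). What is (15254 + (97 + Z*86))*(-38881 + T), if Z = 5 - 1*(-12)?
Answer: -564933613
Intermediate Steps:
Z = 17 (Z = 5 + 12 = 17)
T = 5280
(15254 + (97 + Z*86))*(-38881 + T) = (15254 + (97 + 17*86))*(-38881 + 5280) = (15254 + (97 + 1462))*(-33601) = (15254 + 1559)*(-33601) = 16813*(-33601) = -564933613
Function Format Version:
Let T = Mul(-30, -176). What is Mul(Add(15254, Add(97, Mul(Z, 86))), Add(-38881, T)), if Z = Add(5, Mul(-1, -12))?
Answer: -564933613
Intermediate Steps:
Z = 17 (Z = Add(5, 12) = 17)
T = 5280
Mul(Add(15254, Add(97, Mul(Z, 86))), Add(-38881, T)) = Mul(Add(15254, Add(97, Mul(17, 86))), Add(-38881, 5280)) = Mul(Add(15254, Add(97, 1462)), -33601) = Mul(Add(15254, 1559), -33601) = Mul(16813, -33601) = -564933613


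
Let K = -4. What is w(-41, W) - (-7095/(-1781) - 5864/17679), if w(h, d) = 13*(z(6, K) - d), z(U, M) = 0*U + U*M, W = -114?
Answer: 36723981109/31486299 ≈ 1166.3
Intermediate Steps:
z(U, M) = M*U (z(U, M) = 0 + M*U = M*U)
w(h, d) = -312 - 13*d (w(h, d) = 13*(-4*6 - d) = 13*(-24 - d) = -312 - 13*d)
w(-41, W) - (-7095/(-1781) - 5864/17679) = (-312 - 13*(-114)) - (-7095/(-1781) - 5864/17679) = (-312 + 1482) - (-7095*(-1/1781) - 5864*1/17679) = 1170 - (7095/1781 - 5864/17679) = 1170 - 1*114988721/31486299 = 1170 - 114988721/31486299 = 36723981109/31486299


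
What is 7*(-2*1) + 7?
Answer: -7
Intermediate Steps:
7*(-2*1) + 7 = 7*(-2) + 7 = -14 + 7 = -7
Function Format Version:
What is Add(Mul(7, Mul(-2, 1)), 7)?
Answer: -7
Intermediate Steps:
Add(Mul(7, Mul(-2, 1)), 7) = Add(Mul(7, -2), 7) = Add(-14, 7) = -7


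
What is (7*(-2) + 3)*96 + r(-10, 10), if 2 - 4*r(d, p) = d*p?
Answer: -2061/2 ≈ -1030.5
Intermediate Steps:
r(d, p) = ½ - d*p/4
(7*(-2) + 3)*96 + r(-10, 10) = (7*(-2) + 3)*96 + (½ - ¼*(-10)*10) = (-14 + 3)*96 + (½ + 25) = -11*96 + 51/2 = -1056 + 51/2 = -2061/2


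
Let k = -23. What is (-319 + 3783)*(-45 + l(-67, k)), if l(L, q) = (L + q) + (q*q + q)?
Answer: 1285144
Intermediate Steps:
l(L, q) = L + q² + 2*q (l(L, q) = (L + q) + (q² + q) = (L + q) + (q + q²) = L + q² + 2*q)
(-319 + 3783)*(-45 + l(-67, k)) = (-319 + 3783)*(-45 + (-67 + (-23)² + 2*(-23))) = 3464*(-45 + (-67 + 529 - 46)) = 3464*(-45 + 416) = 3464*371 = 1285144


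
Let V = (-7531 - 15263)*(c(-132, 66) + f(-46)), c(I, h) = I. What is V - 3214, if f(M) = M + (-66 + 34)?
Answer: 4783526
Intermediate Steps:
f(M) = -32 + M (f(M) = M - 32 = -32 + M)
V = 4786740 (V = (-7531 - 15263)*(-132 + (-32 - 46)) = -22794*(-132 - 78) = -22794*(-210) = 4786740)
V - 3214 = 4786740 - 3214 = 4783526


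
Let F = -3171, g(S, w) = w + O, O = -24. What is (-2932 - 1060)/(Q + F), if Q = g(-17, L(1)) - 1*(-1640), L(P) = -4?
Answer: 3992/1559 ≈ 2.5606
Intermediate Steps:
g(S, w) = -24 + w (g(S, w) = w - 24 = -24 + w)
Q = 1612 (Q = (-24 - 4) - 1*(-1640) = -28 + 1640 = 1612)
(-2932 - 1060)/(Q + F) = (-2932 - 1060)/(1612 - 3171) = -3992/(-1559) = -3992*(-1/1559) = 3992/1559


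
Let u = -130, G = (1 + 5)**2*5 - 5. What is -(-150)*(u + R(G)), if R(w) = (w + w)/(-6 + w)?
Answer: -3243000/169 ≈ -19189.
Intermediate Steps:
G = 175 (G = 6**2*5 - 5 = 36*5 - 5 = 180 - 5 = 175)
R(w) = 2*w/(-6 + w) (R(w) = (2*w)/(-6 + w) = 2*w/(-6 + w))
-(-150)*(u + R(G)) = -(-150)*(-130 + 2*175/(-6 + 175)) = -(-150)*(-130 + 2*175/169) = -(-150)*(-130 + 2*175*(1/169)) = -(-150)*(-130 + 350/169) = -(-150)*(-21620)/169 = -1*3243000/169 = -3243000/169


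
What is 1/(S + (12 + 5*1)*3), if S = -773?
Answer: -1/722 ≈ -0.0013850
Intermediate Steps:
1/(S + (12 + 5*1)*3) = 1/(-773 + (12 + 5*1)*3) = 1/(-773 + (12 + 5)*3) = 1/(-773 + 17*3) = 1/(-773 + 51) = 1/(-722) = -1/722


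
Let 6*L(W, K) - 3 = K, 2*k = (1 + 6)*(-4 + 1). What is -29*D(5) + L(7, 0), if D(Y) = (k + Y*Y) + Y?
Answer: -565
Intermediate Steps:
k = -21/2 (k = ((1 + 6)*(-4 + 1))/2 = (7*(-3))/2 = (1/2)*(-21) = -21/2 ≈ -10.500)
L(W, K) = 1/2 + K/6
D(Y) = -21/2 + Y + Y**2 (D(Y) = (-21/2 + Y*Y) + Y = (-21/2 + Y**2) + Y = -21/2 + Y + Y**2)
-29*D(5) + L(7, 0) = -29*(-21/2 + 5 + 5**2) + (1/2 + (1/6)*0) = -29*(-21/2 + 5 + 25) + (1/2 + 0) = -29*39/2 + 1/2 = -1131/2 + 1/2 = -565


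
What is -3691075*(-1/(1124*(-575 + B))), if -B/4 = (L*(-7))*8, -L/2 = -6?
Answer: 3691075/2375012 ≈ 1.5541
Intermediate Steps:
L = 12 (L = -2*(-6) = 12)
B = 2688 (B = -4*12*(-7)*8 = -(-336)*8 = -4*(-672) = 2688)
-3691075*(-1/(1124*(-575 + B))) = -3691075*(-1/(1124*(-575 + 2688))) = -3691075/((-1124*2113)) = -3691075/(-2375012) = -3691075*(-1/2375012) = 3691075/2375012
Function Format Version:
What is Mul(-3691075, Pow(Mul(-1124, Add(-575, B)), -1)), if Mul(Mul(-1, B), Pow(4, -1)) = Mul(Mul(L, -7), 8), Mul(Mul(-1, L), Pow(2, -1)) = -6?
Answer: Rational(3691075, 2375012) ≈ 1.5541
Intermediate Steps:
L = 12 (L = Mul(-2, -6) = 12)
B = 2688 (B = Mul(-4, Mul(Mul(12, -7), 8)) = Mul(-4, Mul(-84, 8)) = Mul(-4, -672) = 2688)
Mul(-3691075, Pow(Mul(-1124, Add(-575, B)), -1)) = Mul(-3691075, Pow(Mul(-1124, Add(-575, 2688)), -1)) = Mul(-3691075, Pow(Mul(-1124, 2113), -1)) = Mul(-3691075, Pow(-2375012, -1)) = Mul(-3691075, Rational(-1, 2375012)) = Rational(3691075, 2375012)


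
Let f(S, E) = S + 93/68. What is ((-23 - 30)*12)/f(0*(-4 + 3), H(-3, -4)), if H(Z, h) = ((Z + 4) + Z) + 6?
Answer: -14416/31 ≈ -465.03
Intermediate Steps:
H(Z, h) = 10 + 2*Z (H(Z, h) = ((4 + Z) + Z) + 6 = (4 + 2*Z) + 6 = 10 + 2*Z)
f(S, E) = 93/68 + S (f(S, E) = S + 93*(1/68) = S + 93/68 = 93/68 + S)
((-23 - 30)*12)/f(0*(-4 + 3), H(-3, -4)) = ((-23 - 30)*12)/(93/68 + 0*(-4 + 3)) = (-53*12)/(93/68 + 0*(-1)) = -636/(93/68 + 0) = -636/93/68 = -636*68/93 = -14416/31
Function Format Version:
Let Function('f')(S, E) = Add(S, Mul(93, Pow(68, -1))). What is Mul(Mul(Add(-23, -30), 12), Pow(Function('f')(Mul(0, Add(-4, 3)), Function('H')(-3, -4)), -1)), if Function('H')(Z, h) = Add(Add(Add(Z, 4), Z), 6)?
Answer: Rational(-14416, 31) ≈ -465.03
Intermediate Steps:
Function('H')(Z, h) = Add(10, Mul(2, Z)) (Function('H')(Z, h) = Add(Add(Add(4, Z), Z), 6) = Add(Add(4, Mul(2, Z)), 6) = Add(10, Mul(2, Z)))
Function('f')(S, E) = Add(Rational(93, 68), S) (Function('f')(S, E) = Add(S, Mul(93, Rational(1, 68))) = Add(S, Rational(93, 68)) = Add(Rational(93, 68), S))
Mul(Mul(Add(-23, -30), 12), Pow(Function('f')(Mul(0, Add(-4, 3)), Function('H')(-3, -4)), -1)) = Mul(Mul(Add(-23, -30), 12), Pow(Add(Rational(93, 68), Mul(0, Add(-4, 3))), -1)) = Mul(Mul(-53, 12), Pow(Add(Rational(93, 68), Mul(0, -1)), -1)) = Mul(-636, Pow(Add(Rational(93, 68), 0), -1)) = Mul(-636, Pow(Rational(93, 68), -1)) = Mul(-636, Rational(68, 93)) = Rational(-14416, 31)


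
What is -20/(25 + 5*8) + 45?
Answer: 581/13 ≈ 44.692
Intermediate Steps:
-20/(25 + 5*8) + 45 = -20/(25 + 40) + 45 = -20/65 + 45 = (1/65)*(-20) + 45 = -4/13 + 45 = 581/13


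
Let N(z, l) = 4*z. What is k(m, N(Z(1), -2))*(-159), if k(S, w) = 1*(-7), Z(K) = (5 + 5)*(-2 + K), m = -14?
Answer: 1113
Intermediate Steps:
Z(K) = -20 + 10*K (Z(K) = 10*(-2 + K) = -20 + 10*K)
k(S, w) = -7
k(m, N(Z(1), -2))*(-159) = -7*(-159) = 1113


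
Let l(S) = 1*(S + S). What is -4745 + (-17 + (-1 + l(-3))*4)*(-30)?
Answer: -3395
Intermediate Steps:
l(S) = 2*S (l(S) = 1*(2*S) = 2*S)
-4745 + (-17 + (-1 + l(-3))*4)*(-30) = -4745 + (-17 + (-1 + 2*(-3))*4)*(-30) = -4745 + (-17 + (-1 - 6)*4)*(-30) = -4745 + (-17 - 7*4)*(-30) = -4745 + (-17 - 28)*(-30) = -4745 - 45*(-30) = -4745 + 1350 = -3395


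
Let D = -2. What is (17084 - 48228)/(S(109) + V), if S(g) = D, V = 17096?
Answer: -15572/8547 ≈ -1.8219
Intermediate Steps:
S(g) = -2
(17084 - 48228)/(S(109) + V) = (17084 - 48228)/(-2 + 17096) = -31144/17094 = -31144*1/17094 = -15572/8547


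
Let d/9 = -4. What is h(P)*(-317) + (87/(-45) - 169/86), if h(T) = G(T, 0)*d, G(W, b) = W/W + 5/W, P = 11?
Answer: 235488361/14190 ≈ 16595.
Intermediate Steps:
d = -36 (d = 9*(-4) = -36)
G(W, b) = 1 + 5/W
h(T) = -36*(5 + T)/T (h(T) = ((5 + T)/T)*(-36) = -36*(5 + T)/T)
h(P)*(-317) + (87/(-45) - 169/86) = (-36 - 180/11)*(-317) + (87/(-45) - 169/86) = (-36 - 180*1/11)*(-317) + (87*(-1/45) - 169*1/86) = (-36 - 180/11)*(-317) + (-29/15 - 169/86) = -576/11*(-317) - 5029/1290 = 182592/11 - 5029/1290 = 235488361/14190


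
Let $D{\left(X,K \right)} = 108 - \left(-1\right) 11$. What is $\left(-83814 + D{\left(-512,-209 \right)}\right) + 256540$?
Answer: $172845$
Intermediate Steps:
$D{\left(X,K \right)} = 119$ ($D{\left(X,K \right)} = 108 - -11 = 108 + 11 = 119$)
$\left(-83814 + D{\left(-512,-209 \right)}\right) + 256540 = \left(-83814 + 119\right) + 256540 = -83695 + 256540 = 172845$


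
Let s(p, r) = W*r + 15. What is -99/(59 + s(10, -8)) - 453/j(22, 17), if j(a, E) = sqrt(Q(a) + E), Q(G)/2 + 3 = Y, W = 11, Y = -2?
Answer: 99/14 - 453*sqrt(7)/7 ≈ -164.15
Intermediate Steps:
Q(G) = -10 (Q(G) = -6 + 2*(-2) = -6 - 4 = -10)
s(p, r) = 15 + 11*r (s(p, r) = 11*r + 15 = 15 + 11*r)
j(a, E) = sqrt(-10 + E)
-99/(59 + s(10, -8)) - 453/j(22, 17) = -99/(59 + (15 + 11*(-8))) - 453/sqrt(-10 + 17) = -99/(59 + (15 - 88)) - 453*sqrt(7)/7 = -99/(59 - 73) - 453*sqrt(7)/7 = -99/(-14) - 453*sqrt(7)/7 = -99*(-1/14) - 453*sqrt(7)/7 = 99/14 - 453*sqrt(7)/7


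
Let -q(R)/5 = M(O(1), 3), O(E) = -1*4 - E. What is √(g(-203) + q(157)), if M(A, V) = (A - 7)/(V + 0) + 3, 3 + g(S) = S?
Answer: I*√201 ≈ 14.177*I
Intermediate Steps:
g(S) = -3 + S
O(E) = -4 - E
M(A, V) = 3 + (-7 + A)/V (M(A, V) = (-7 + A)/V + 3 = 3 + (-7 + A)/V)
q(R) = 5 (q(R) = -5*(-7 + (-4 - 1*1) + 3*3)/3 = -5*(-7 + (-4 - 1) + 9)/3 = -5*(-7 - 5 + 9)/3 = -5*(-3)/3 = -5*(-1) = 5)
√(g(-203) + q(157)) = √((-3 - 203) + 5) = √(-206 + 5) = √(-201) = I*√201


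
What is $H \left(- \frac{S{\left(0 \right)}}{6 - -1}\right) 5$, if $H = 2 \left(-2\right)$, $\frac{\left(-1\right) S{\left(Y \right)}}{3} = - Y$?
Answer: $0$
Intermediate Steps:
$S{\left(Y \right)} = 3 Y$ ($S{\left(Y \right)} = - 3 \left(- Y\right) = 3 Y$)
$H = -4$
$H \left(- \frac{S{\left(0 \right)}}{6 - -1}\right) 5 = - 4 \left(- \frac{3 \cdot 0}{6 - -1}\right) 5 = - 4 \left(- \frac{0}{6 + 1}\right) 5 = - 4 \left(- \frac{0}{7}\right) 5 = - 4 \left(\left(-1\right) 0\right) 5 = \left(-4\right) 0 \cdot 5 = 0 \cdot 5 = 0$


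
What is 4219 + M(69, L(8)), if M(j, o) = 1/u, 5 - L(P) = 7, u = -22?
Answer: 92817/22 ≈ 4219.0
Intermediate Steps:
L(P) = -2 (L(P) = 5 - 1*7 = 5 - 7 = -2)
M(j, o) = -1/22 (M(j, o) = 1/(-22) = -1/22)
4219 + M(69, L(8)) = 4219 - 1/22 = 92817/22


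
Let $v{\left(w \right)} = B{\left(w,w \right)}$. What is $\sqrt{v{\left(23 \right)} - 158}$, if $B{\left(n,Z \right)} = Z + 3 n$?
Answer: $i \sqrt{66} \approx 8.124 i$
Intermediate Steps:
$v{\left(w \right)} = 4 w$ ($v{\left(w \right)} = w + 3 w = 4 w$)
$\sqrt{v{\left(23 \right)} - 158} = \sqrt{4 \cdot 23 - 158} = \sqrt{92 - 158} = \sqrt{-66} = i \sqrt{66}$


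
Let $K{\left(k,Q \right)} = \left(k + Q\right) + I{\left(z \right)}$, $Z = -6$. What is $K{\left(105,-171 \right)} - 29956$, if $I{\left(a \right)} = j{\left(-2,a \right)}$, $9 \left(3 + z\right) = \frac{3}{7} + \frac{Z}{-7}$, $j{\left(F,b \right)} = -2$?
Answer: $-30024$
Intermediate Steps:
$z = - \frac{20}{7}$ ($z = -3 + \frac{\frac{3}{7} - \frac{6}{-7}}{9} = -3 + \frac{3 \cdot \frac{1}{7} - - \frac{6}{7}}{9} = -3 + \frac{\frac{3}{7} + \frac{6}{7}}{9} = -3 + \frac{1}{9} \cdot \frac{9}{7} = -3 + \frac{1}{7} = - \frac{20}{7} \approx -2.8571$)
$I{\left(a \right)} = -2$
$K{\left(k,Q \right)} = -2 + Q + k$ ($K{\left(k,Q \right)} = \left(k + Q\right) - 2 = \left(Q + k\right) - 2 = -2 + Q + k$)
$K{\left(105,-171 \right)} - 29956 = \left(-2 - 171 + 105\right) - 29956 = -68 - 29956 = -30024$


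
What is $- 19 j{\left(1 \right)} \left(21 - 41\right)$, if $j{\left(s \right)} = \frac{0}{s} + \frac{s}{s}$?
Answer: $380$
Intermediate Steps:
$j{\left(s \right)} = 1$ ($j{\left(s \right)} = 0 + 1 = 1$)
$- 19 j{\left(1 \right)} \left(21 - 41\right) = \left(-19\right) 1 \left(21 - 41\right) = \left(-19\right) \left(-20\right) = 380$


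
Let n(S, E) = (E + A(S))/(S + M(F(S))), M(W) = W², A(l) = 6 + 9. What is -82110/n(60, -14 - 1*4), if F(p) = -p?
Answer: 100174200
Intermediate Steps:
A(l) = 15
n(S, E) = (15 + E)/(S + S²) (n(S, E) = (E + 15)/(S + (-S)²) = (15 + E)/(S + S²))
-82110/n(60, -14 - 1*4) = -82110*60*(1 + 60)/(15 + (-14 - 1*4)) = -82110*3660/(15 + (-14 - 4)) = -82110*3660/(15 - 18) = -82110/((1/60)*(1/61)*(-3)) = -82110/(-1/1220) = -82110*(-1220) = 100174200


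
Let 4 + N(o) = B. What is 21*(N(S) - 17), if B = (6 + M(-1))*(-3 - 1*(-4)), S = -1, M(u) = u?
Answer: -336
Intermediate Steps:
B = 5 (B = (6 - 1)*(-3 - 1*(-4)) = 5*(-3 + 4) = 5*1 = 5)
N(o) = 1 (N(o) = -4 + 5 = 1)
21*(N(S) - 17) = 21*(1 - 17) = 21*(-16) = -336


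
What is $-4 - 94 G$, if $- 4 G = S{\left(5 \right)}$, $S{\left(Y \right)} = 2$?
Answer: $43$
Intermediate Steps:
$G = - \frac{1}{2}$ ($G = \left(- \frac{1}{4}\right) 2 = - \frac{1}{2} \approx -0.5$)
$-4 - 94 G = -4 - -47 = -4 + 47 = 43$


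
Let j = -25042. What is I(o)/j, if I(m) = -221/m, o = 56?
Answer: 221/1402352 ≈ 0.00015759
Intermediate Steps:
I(o)/j = -221/56/(-25042) = -221*1/56*(-1/25042) = -221/56*(-1/25042) = 221/1402352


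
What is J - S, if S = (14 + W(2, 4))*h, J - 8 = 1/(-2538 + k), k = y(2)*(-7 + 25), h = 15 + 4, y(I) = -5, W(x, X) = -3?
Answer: -528229/2628 ≈ -201.00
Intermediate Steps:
h = 19
k = -90 (k = -5*(-7 + 25) = -5*18 = -90)
J = 21023/2628 (J = 8 + 1/(-2538 - 90) = 8 + 1/(-2628) = 8 - 1/2628 = 21023/2628 ≈ 7.9996)
S = 209 (S = (14 - 3)*19 = 11*19 = 209)
J - S = 21023/2628 - 1*209 = 21023/2628 - 209 = -528229/2628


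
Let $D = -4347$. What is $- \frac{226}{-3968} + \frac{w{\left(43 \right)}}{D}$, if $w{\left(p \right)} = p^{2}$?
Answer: $- \frac{3177205}{8624448} \approx -0.3684$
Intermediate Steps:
$- \frac{226}{-3968} + \frac{w{\left(43 \right)}}{D} = - \frac{226}{-3968} + \frac{43^{2}}{-4347} = \left(-226\right) \left(- \frac{1}{3968}\right) + 1849 \left(- \frac{1}{4347}\right) = \frac{113}{1984} - \frac{1849}{4347} = - \frac{3177205}{8624448}$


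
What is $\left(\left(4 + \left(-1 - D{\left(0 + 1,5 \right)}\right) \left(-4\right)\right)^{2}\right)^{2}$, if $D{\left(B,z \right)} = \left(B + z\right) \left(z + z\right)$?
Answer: $3782742016$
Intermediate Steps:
$D{\left(B,z \right)} = 2 z \left(B + z\right)$ ($D{\left(B,z \right)} = \left(B + z\right) 2 z = 2 z \left(B + z\right)$)
$\left(\left(4 + \left(-1 - D{\left(0 + 1,5 \right)}\right) \left(-4\right)\right)^{2}\right)^{2} = \left(\left(4 + \left(-1 - 2 \cdot 5 \left(\left(0 + 1\right) + 5\right)\right) \left(-4\right)\right)^{2}\right)^{2} = \left(\left(4 + \left(-1 - 2 \cdot 5 \left(1 + 5\right)\right) \left(-4\right)\right)^{2}\right)^{2} = \left(\left(4 + \left(-1 - 2 \cdot 5 \cdot 6\right) \left(-4\right)\right)^{2}\right)^{2} = \left(\left(4 + \left(-1 - 60\right) \left(-4\right)\right)^{2}\right)^{2} = \left(\left(4 - -244\right)^{2}\right)^{2} = \left(\left(4 + 244\right)^{2}\right)^{2} = \left(248^{2}\right)^{2} = 61504^{2} = 3782742016$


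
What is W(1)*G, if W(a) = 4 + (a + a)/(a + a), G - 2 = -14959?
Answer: -74785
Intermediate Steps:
G = -14957 (G = 2 - 14959 = -14957)
W(a) = 5 (W(a) = 4 + (2*a)/((2*a)) = 4 + (2*a)*(1/(2*a)) = 4 + 1 = 5)
W(1)*G = 5*(-14957) = -74785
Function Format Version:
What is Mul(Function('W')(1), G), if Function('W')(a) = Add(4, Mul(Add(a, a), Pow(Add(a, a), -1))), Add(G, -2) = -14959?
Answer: -74785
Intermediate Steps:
G = -14957 (G = Add(2, -14959) = -14957)
Function('W')(a) = 5 (Function('W')(a) = Add(4, Mul(Mul(2, a), Pow(Mul(2, a), -1))) = Add(4, Mul(Mul(2, a), Mul(Rational(1, 2), Pow(a, -1)))) = Add(4, 1) = 5)
Mul(Function('W')(1), G) = Mul(5, -14957) = -74785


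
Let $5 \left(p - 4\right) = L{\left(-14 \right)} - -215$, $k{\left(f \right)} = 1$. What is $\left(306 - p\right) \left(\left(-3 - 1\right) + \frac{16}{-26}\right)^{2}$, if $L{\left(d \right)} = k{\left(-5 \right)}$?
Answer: $\frac{931680}{169} \approx 5512.9$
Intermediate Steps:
$L{\left(d \right)} = 1$
$p = \frac{236}{5}$ ($p = 4 + \frac{1 - -215}{5} = 4 + \frac{1 + 215}{5} = 4 + \frac{1}{5} \cdot 216 = 4 + \frac{216}{5} = \frac{236}{5} \approx 47.2$)
$\left(306 - p\right) \left(\left(-3 - 1\right) + \frac{16}{-26}\right)^{2} = \left(306 - \frac{236}{5}\right) \left(\left(-3 - 1\right) + \frac{16}{-26}\right)^{2} = \left(306 - \frac{236}{5}\right) \left(\left(-3 - 1\right) + 16 \left(- \frac{1}{26}\right)\right)^{2} = \frac{1294 \left(-4 - \frac{8}{13}\right)^{2}}{5} = \frac{1294 \left(- \frac{60}{13}\right)^{2}}{5} = \frac{1294}{5} \cdot \frac{3600}{169} = \frac{931680}{169}$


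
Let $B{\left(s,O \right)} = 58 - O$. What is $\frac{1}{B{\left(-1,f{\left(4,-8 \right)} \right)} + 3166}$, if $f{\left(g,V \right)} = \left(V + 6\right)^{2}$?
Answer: $\frac{1}{3220} \approx 0.00031056$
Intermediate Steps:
$f{\left(g,V \right)} = \left(6 + V\right)^{2}$
$\frac{1}{B{\left(-1,f{\left(4,-8 \right)} \right)} + 3166} = \frac{1}{\left(58 - \left(6 - 8\right)^{2}\right) + 3166} = \frac{1}{\left(58 - \left(-2\right)^{2}\right) + 3166} = \frac{1}{\left(58 - 4\right) + 3166} = \frac{1}{54 + 3166} = \frac{1}{3220}$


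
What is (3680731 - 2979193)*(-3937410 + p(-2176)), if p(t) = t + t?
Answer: -2765295829956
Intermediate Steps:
p(t) = 2*t
(3680731 - 2979193)*(-3937410 + p(-2176)) = (3680731 - 2979193)*(-3937410 + 2*(-2176)) = 701538*(-3937410 - 4352) = 701538*(-3941762) = -2765295829956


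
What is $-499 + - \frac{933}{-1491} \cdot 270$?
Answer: $- \frac{164033}{497} \approx -330.05$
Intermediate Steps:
$-499 + - \frac{933}{-1491} \cdot 270 = -499 + \left(-933\right) \left(- \frac{1}{1491}\right) 270 = -499 + \frac{311}{497} \cdot 270 = -499 + \frac{83970}{497} = - \frac{164033}{497}$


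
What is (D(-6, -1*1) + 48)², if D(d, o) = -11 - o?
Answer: 1444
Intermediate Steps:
(D(-6, -1*1) + 48)² = ((-11 - (-1)) + 48)² = ((-11 - 1*(-1)) + 48)² = ((-11 + 1) + 48)² = (-10 + 48)² = 38² = 1444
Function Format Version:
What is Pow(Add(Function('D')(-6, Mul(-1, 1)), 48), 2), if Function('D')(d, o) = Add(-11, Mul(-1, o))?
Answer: 1444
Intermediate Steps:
Pow(Add(Function('D')(-6, Mul(-1, 1)), 48), 2) = Pow(Add(Add(-11, Mul(-1, Mul(-1, 1))), 48), 2) = Pow(Add(Add(-11, Mul(-1, -1)), 48), 2) = Pow(Add(Add(-11, 1), 48), 2) = Pow(Add(-10, 48), 2) = Pow(38, 2) = 1444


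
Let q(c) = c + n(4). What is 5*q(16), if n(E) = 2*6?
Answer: 140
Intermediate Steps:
n(E) = 12
q(c) = 12 + c (q(c) = c + 12 = 12 + c)
5*q(16) = 5*(12 + 16) = 5*28 = 140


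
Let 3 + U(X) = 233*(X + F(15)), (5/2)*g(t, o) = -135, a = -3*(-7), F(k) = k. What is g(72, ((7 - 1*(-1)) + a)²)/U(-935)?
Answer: 54/214363 ≈ 0.00025191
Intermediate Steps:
a = 21
g(t, o) = -54 (g(t, o) = (⅖)*(-135) = -54)
U(X) = 3492 + 233*X (U(X) = -3 + 233*(X + 15) = -3 + 233*(15 + X) = -3 + (3495 + 233*X) = 3492 + 233*X)
g(72, ((7 - 1*(-1)) + a)²)/U(-935) = -54/(3492 + 233*(-935)) = -54/(3492 - 217855) = -54/(-214363) = -54*(-1/214363) = 54/214363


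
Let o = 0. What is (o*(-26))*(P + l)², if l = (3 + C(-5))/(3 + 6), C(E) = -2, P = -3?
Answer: 0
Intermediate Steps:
l = ⅑ (l = (3 - 2)/(3 + 6) = 1/9 = 1*(⅑) = ⅑ ≈ 0.11111)
(o*(-26))*(P + l)² = (0*(-26))*(-3 + ⅑)² = 0*(-26/9)² = 0*(676/81) = 0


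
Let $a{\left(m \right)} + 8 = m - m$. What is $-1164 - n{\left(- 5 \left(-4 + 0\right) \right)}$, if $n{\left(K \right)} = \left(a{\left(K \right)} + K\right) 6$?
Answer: $-1236$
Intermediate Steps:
$a{\left(m \right)} = -8$ ($a{\left(m \right)} = -8 + \left(m - m\right) = -8 + 0 = -8$)
$n{\left(K \right)} = -48 + 6 K$ ($n{\left(K \right)} = \left(-8 + K\right) 6 = -48 + 6 K$)
$-1164 - n{\left(- 5 \left(-4 + 0\right) \right)} = -1164 - \left(-48 + 6 \left(- 5 \left(-4 + 0\right)\right)\right) = -1164 - \left(-48 + 6 \left(\left(-5\right) \left(-4\right)\right)\right) = -1164 - \left(-48 + 6 \cdot 20\right) = -1164 - \left(-48 + 120\right) = -1164 - 72 = -1236$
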